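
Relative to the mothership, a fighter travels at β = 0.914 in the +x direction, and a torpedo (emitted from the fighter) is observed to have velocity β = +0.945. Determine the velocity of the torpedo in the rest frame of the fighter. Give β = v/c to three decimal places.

Invert the composition law: u' = (u − v)/(1 − uv/c²).
u' = (0.945 − 0.914) / (1 − (0.945)(0.914)) = 0.0310/0.1363 = 0.2275.

β = +0.227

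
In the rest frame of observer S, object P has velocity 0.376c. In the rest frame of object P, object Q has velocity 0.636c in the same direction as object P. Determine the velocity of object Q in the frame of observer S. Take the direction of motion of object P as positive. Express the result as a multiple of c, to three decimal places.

0.817c

With v = 0.376 and u' = 0.636 (in units of c),
u = (u' + v)/(1 + u'v/c²):
u = (0.636 + 0.376) / (1 + 0.636·0.376) = 1.0120/1.2391 = 0.8167
(Galilean addition would give +1.012c, exceeding c.)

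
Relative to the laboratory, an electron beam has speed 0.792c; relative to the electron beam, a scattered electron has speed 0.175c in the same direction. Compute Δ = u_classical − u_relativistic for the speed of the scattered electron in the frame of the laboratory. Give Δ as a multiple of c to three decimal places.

Δ = 0.118c

Galilean: u_cl = 0.175 + 0.792 = 0.9670.
Relativistic: u_rel = (0.175 + 0.792) / (1 + 0.175·0.792) = 0.9670/1.1386 = 0.8493.
Δ = 0.9670 − 0.8493 = 0.1177.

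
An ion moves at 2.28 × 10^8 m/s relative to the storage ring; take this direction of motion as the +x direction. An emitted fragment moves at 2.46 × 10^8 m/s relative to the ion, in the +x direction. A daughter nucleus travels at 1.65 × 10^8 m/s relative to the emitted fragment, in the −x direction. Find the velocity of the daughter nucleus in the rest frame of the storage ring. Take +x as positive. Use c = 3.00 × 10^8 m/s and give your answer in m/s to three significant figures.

Apply u = (u' + v)/(1 + u'v/c²) successively, working outward toward the storage ring.
(Dividing each given speed by c = 3.00 × 10^8 m/s to work in units of c.)
Start: velocity of the ion relative to the storage ring = 0.7600c.
Compose with the emitted fragment (u' = 0.820 in the ion frame): u_1 = (0.820 + 0.760) / (1 + 0.820·0.760) = 1.5800/1.6232 = 0.9734.
Compose with the daughter nucleus (u' = -0.550 in the emitted fragment frame): u_2 = (-0.550 + 0.973) / (1 + (-0.550)·0.973) = 0.4234/0.4646 = 0.9112.
So u = 0.9112 × 3.00 × 10^8 m/s.

+2.73 × 10^8 m/s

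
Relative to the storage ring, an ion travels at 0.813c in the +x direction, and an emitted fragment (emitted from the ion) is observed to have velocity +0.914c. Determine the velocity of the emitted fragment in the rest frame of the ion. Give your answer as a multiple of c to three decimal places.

+0.393c

Invert the composition law: u' = (u − v)/(1 − uv/c²).
u' = (0.914 − 0.813) / (1 − (0.914)(0.813)) = 0.1010/0.2569 = 0.3931.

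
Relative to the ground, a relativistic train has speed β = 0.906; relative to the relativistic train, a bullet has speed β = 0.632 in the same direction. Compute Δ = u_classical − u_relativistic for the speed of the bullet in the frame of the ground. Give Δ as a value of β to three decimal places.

Galilean: u_cl = 0.632 + 0.906 = 1.5380.
Relativistic: u_rel = (0.632 + 0.906) / (1 + 0.632·0.906) = 1.5380/1.5726 = 0.9780.
Δ = 1.5380 − 0.9780 = 0.5600.
(The classical prediction exceeds c; the relativistic result does not.)

Δ = 0.560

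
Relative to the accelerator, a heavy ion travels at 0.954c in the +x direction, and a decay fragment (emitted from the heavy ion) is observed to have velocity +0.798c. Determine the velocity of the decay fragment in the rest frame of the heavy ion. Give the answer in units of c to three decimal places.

-0.654c

Invert the composition law: u' = (u − v)/(1 − uv/c²).
u' = (0.798 − 0.954) / (1 − (0.798)(0.954)) = -0.1560/0.2387 = -0.6535.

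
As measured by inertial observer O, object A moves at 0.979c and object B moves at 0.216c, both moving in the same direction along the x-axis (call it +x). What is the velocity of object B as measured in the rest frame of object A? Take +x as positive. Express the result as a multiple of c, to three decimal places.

-0.968c

β_A = 0.979, β_B = 0.216.
Transform to A's frame with the inverse velocity-addition law: u' = (u − v)/(1 − uv/c²), taking u = β_B and v = β_A.
u' = (0.216 − 0.979) / (1 − (0.979)(0.216)) = -0.7630/0.7885 = -0.9676.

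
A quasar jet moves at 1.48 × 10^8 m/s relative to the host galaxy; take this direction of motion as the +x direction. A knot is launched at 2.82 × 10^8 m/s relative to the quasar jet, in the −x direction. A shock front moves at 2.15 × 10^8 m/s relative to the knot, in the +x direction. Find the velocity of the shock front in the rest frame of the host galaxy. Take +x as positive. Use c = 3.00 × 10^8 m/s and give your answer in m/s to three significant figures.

-8.65 × 10^7 m/s

Apply u = (u' + v)/(1 + u'v/c²) successively, working outward toward the host galaxy.
(Dividing each given speed by c = 3.00 × 10^8 m/s to work in units of c.)
Start: velocity of the quasar jet relative to the host galaxy = 0.4933c.
Compose with the knot (u' = -0.940 in the quasar jet frame): u_1 = (-0.940 + 0.493) / (1 + (-0.940)·0.493) = -0.4467/0.5363 = -0.8329.
Compose with the shock front (u' = 0.717 in the knot frame): u_2 = (0.717 + (-0.833)) / (1 + 0.717·(-0.833)) = -0.1163/0.4031 = -0.2884.
So u = -0.2884 × 3.00 × 10^8 m/s.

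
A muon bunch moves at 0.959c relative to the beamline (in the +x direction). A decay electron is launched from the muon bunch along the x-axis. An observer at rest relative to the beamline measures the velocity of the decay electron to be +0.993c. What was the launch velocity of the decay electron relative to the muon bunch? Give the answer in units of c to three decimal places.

Invert the composition law: u' = (u − v)/(1 − uv/c²).
u' = (0.993 − 0.959) / (1 − (0.993)(0.959)) = 0.0340/0.0477 = 0.7126.

+0.713c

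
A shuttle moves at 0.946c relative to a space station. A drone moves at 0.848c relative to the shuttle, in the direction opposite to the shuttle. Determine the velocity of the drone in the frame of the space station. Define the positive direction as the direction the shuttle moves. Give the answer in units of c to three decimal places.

With v = 0.946 and u' = -0.848 (in units of c),
u = (u' + v)/(1 + u'v/c²):
u = (-0.848 + 0.946) / (1 + (-0.848)·0.946) = 0.0980/0.1978 = 0.4955

+0.495c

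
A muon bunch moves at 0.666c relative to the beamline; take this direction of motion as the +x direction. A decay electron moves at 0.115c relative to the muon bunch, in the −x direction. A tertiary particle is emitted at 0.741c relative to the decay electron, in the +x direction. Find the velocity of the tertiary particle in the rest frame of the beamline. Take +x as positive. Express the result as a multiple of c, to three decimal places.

Apply u = (u' + v)/(1 + u'v/c²) successively, working outward toward the beamline.
Start: velocity of the muon bunch relative to the beamline = 0.6660c.
Compose with the decay electron (u' = -0.115 in the muon bunch frame): u_1 = (-0.115 + 0.666) / (1 + (-0.115)·0.666) = 0.5510/0.9234 = 0.5967.
Compose with the tertiary particle (u' = 0.741 in the decay electron frame): u_2 = (0.741 + 0.597) / (1 + 0.741·0.597) = 1.3377/1.4422 = 0.9276.

+0.928c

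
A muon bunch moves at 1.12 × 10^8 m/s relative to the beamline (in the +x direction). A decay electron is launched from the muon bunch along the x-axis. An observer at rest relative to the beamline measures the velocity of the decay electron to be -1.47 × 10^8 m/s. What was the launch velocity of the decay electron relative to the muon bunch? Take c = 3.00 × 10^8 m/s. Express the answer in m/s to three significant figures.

v = 0.373c, u = -0.490c.
Invert the composition law: u' = (u − v)/(1 − uv/c²).
u' = (-0.490 − 0.373) / (1 − (-0.490)(0.373)) = -0.8633/1.1829 = -0.7298.
u' = -0.7298 × 3.00 × 10^8 m/s.

-2.19 × 10^8 m/s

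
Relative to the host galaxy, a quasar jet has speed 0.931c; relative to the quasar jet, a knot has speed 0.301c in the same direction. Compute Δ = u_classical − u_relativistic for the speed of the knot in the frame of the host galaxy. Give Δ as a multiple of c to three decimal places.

Galilean: u_cl = 0.301 + 0.931 = 1.2320.
Relativistic: u_rel = (0.301 + 0.931) / (1 + 0.301·0.931) = 1.2320/1.2802 = 0.9623.
Δ = 1.2320 − 0.9623 = 0.2697.
(The classical prediction exceeds c; the relativistic result does not.)

Δ = 0.270c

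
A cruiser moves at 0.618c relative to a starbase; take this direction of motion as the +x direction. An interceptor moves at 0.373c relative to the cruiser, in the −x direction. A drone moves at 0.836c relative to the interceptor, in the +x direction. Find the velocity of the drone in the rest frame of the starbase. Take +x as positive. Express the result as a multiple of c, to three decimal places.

Apply u = (u' + v)/(1 + u'v/c²) successively, working outward toward the starbase.
Start: velocity of the cruiser relative to the starbase = 0.6180c.
Compose with the interceptor (u' = -0.373 in the cruiser frame): u_1 = (-0.373 + 0.618) / (1 + (-0.373)·0.618) = 0.2450/0.7695 = 0.3184.
Compose with the drone (u' = 0.836 in the interceptor frame): u_2 = (0.836 + 0.318) / (1 + 0.836·0.318) = 1.1544/1.2662 = 0.9117.

+0.912c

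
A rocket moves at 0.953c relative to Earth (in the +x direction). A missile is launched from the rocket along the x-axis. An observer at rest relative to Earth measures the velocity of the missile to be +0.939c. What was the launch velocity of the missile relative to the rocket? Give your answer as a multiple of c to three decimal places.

-0.133c

Invert the composition law: u' = (u − v)/(1 − uv/c²).
u' = (0.939 − 0.953) / (1 − (0.939)(0.953)) = -0.0140/0.1051 = -0.1332.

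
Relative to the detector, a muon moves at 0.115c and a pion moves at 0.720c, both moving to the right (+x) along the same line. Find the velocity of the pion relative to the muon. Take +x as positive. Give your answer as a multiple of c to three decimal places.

β_A = 0.115, β_B = 0.720.
Transform to A's frame with the inverse velocity-addition law: u' = (u − v)/(1 − uv/c²), taking u = β_B and v = β_A.
u' = (0.720 − 0.115) / (1 − (0.115)(0.720)) = 0.6050/0.9172 = 0.6596.

+0.660c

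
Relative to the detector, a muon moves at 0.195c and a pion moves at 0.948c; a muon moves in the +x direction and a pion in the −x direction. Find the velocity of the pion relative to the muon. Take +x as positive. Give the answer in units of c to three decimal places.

-0.965c

β_A = 0.195, β_B = -0.948.
Transform to A's frame with the inverse velocity-addition law: u' = (u − v)/(1 − uv/c²), taking u = β_B and v = β_A.
u' = (-0.948 − 0.195) / (1 − (0.195)(-0.948)) = -1.1430/1.1849 = -0.9647.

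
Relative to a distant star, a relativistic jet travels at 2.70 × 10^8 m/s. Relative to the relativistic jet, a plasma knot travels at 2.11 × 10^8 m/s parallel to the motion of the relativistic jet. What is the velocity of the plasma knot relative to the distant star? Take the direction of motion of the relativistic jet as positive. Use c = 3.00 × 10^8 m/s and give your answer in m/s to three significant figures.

2.95 × 10^8 m/s

In units of c (dividing by 3.00 × 10^8 m/s): v = 0.900, u' = 0.703.
u = (u' + v)/(1 + u'v/c²):
u = (0.703 + 0.900) / (1 + 0.703·0.900) = 1.6033/1.6330 = 0.9818
(Galilean addition would give +1.603c, exceeding c.)
Converting back: u = 0.9818 × 3.00 × 10^8 m/s.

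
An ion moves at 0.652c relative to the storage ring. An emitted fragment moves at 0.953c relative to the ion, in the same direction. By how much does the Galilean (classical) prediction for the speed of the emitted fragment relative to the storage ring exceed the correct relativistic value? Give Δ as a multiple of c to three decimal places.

Galilean: u_cl = 0.953 + 0.652 = 1.6050.
Relativistic: u_rel = (0.953 + 0.652) / (1 + 0.953·0.652) = 1.6050/1.6214 = 0.9899.
Δ = 1.6050 − 0.9899 = 0.6151.
(The classical prediction exceeds c; the relativistic result does not.)

Δ = 0.615c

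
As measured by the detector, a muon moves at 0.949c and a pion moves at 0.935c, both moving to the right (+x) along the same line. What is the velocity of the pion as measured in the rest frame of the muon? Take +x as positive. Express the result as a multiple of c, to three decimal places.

-0.124c

β_A = 0.949, β_B = 0.935.
Transform to A's frame with the inverse velocity-addition law: u' = (u − v)/(1 − uv/c²), taking u = β_B and v = β_A.
u' = (0.935 − 0.949) / (1 − (0.949)(0.935)) = -0.0140/0.1127 = -0.1242.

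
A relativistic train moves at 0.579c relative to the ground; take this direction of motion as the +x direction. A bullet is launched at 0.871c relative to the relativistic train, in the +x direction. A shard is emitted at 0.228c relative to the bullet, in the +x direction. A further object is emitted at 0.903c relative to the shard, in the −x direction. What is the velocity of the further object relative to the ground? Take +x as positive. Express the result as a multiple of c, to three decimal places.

+0.630c

Apply u = (u' + v)/(1 + u'v/c²) successively, working outward toward the ground.
Start: velocity of the relativistic train relative to the ground = 0.5790c.
Compose with the bullet (u' = 0.871 in the relativistic train frame): u_1 = (0.871 + 0.579) / (1 + 0.871·0.579) = 1.4500/1.5043 = 0.9639.
Compose with the shard (u' = 0.228 in the bullet frame): u_2 = (0.228 + 0.964) / (1 + 0.228·0.964) = 1.1919/1.2198 = 0.9772.
Compose with the further object (u' = -0.903 in the shard frame): u_3 = (-0.903 + 0.977) / (1 + (-0.903)·0.977) = 0.0742/0.1176 = 0.6304.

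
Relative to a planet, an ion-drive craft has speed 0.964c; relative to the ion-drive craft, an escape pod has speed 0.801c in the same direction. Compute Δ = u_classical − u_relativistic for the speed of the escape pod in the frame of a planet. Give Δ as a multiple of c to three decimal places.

Galilean: u_cl = 0.801 + 0.964 = 1.7650.
Relativistic: u_rel = (0.801 + 0.964) / (1 + 0.801·0.964) = 1.7650/1.7722 = 0.9960.
Δ = 1.7650 − 0.9960 = 0.7690.
(The classical prediction exceeds c; the relativistic result does not.)

Δ = 0.769c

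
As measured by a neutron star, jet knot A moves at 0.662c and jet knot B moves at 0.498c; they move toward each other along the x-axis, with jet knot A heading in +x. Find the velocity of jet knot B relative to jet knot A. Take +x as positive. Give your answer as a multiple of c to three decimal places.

-0.872c

β_A = 0.662, β_B = -0.498.
Transform to A's frame with the inverse velocity-addition law: u' = (u − v)/(1 − uv/c²), taking u = β_B and v = β_A.
u' = (-0.498 − 0.662) / (1 − (0.662)(-0.498)) = -1.1600/1.3297 = -0.8724.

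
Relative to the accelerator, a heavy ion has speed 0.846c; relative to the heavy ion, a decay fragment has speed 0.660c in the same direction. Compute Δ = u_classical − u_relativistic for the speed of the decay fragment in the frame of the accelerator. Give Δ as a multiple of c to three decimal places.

Δ = 0.540c

Galilean: u_cl = 0.660 + 0.846 = 1.5060.
Relativistic: u_rel = (0.660 + 0.846) / (1 + 0.660·0.846) = 1.5060/1.5584 = 0.9664.
Δ = 1.5060 − 0.9664 = 0.5396.
(The classical prediction exceeds c; the relativistic result does not.)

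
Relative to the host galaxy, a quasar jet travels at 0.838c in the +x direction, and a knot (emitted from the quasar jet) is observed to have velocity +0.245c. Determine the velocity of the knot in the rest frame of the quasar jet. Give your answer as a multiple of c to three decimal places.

Invert the composition law: u' = (u − v)/(1 − uv/c²).
u' = (0.245 − 0.838) / (1 − (0.245)(0.838)) = -0.5930/0.7947 = -0.7462.

-0.746c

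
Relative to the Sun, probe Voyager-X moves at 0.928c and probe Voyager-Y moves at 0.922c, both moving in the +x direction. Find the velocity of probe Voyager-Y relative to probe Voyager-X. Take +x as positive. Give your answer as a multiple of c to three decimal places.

-0.042c

β_A = 0.928, β_B = 0.922.
Transform to A's frame with the inverse velocity-addition law: u' = (u − v)/(1 − uv/c²), taking u = β_B and v = β_A.
u' = (0.922 − 0.928) / (1 − (0.928)(0.922)) = -0.0060/0.1444 = -0.0416.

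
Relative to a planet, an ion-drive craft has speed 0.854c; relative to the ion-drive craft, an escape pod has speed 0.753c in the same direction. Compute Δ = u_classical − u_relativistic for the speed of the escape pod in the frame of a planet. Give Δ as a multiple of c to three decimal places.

Δ = 0.629c

Galilean: u_cl = 0.753 + 0.854 = 1.6070.
Relativistic: u_rel = (0.753 + 0.854) / (1 + 0.753·0.854) = 1.6070/1.6431 = 0.9781.
Δ = 1.6070 − 0.9781 = 0.6289.
(The classical prediction exceeds c; the relativistic result does not.)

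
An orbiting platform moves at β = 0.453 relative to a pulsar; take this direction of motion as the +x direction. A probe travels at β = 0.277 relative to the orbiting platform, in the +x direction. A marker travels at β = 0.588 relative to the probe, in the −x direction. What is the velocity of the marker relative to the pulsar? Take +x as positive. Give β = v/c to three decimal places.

β = +0.098

Apply u = (u' + v)/(1 + u'v/c²) successively, working outward toward the pulsar.
Start: velocity of the orbiting platform relative to the pulsar = 0.4530c.
Compose with the probe (u' = 0.277 in the orbiting platform frame): u_1 = (0.277 + 0.453) / (1 + 0.277·0.453) = 0.7300/1.1255 = 0.6486.
Compose with the marker (u' = -0.588 in the probe frame): u_2 = (-0.588 + 0.649) / (1 + (-0.588)·0.649) = 0.0606/0.6186 = 0.0980.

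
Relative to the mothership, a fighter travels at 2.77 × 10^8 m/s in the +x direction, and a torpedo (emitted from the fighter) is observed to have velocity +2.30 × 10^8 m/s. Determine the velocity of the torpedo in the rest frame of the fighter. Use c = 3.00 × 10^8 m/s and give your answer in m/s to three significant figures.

-1.61 × 10^8 m/s

v = 0.923c, u = 0.767c.
Invert the composition law: u' = (u − v)/(1 − uv/c²).
u' = (0.767 − 0.923) / (1 − (0.767)(0.923)) = -0.1567/0.2921 = -0.5363.
u' = -0.5363 × 3.00 × 10^8 m/s.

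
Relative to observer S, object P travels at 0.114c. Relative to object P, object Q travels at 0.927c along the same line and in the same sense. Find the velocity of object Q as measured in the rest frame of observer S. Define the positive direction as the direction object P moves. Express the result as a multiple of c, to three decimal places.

0.942c

With v = 0.114 and u' = 0.927 (in units of c),
u = (u' + v)/(1 + u'v/c²):
u = (0.927 + 0.114) / (1 + 0.927·0.114) = 1.0410/1.1057 = 0.9415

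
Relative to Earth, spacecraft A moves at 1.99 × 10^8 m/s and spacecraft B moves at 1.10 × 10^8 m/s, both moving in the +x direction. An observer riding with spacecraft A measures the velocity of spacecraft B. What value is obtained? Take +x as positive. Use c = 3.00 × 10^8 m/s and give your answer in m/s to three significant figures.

β_A = 0.663, β_B = 0.367 (dividing each by c = 3.00 × 10^8 m/s).
Transform to A's frame with the inverse velocity-addition law: u' = (u − v)/(1 − uv/c²), taking u = β_B and v = β_A.
u' = (0.367 − 0.663) / (1 − (0.663)(0.367)) = -0.2967/0.7568 = -0.3920.
u' = -0.3920 × 3.00 × 10^8 m/s.

-1.18 × 10^8 m/s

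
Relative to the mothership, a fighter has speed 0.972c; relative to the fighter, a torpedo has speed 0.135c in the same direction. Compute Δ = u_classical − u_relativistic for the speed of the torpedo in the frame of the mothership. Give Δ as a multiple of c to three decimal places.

Galilean: u_cl = 0.135 + 0.972 = 1.1070.
Relativistic: u_rel = (0.135 + 0.972) / (1 + 0.135·0.972) = 1.1070/1.1312 = 0.9786.
Δ = 1.1070 − 0.9786 = 0.1284.
(The classical prediction exceeds c; the relativistic result does not.)

Δ = 0.128c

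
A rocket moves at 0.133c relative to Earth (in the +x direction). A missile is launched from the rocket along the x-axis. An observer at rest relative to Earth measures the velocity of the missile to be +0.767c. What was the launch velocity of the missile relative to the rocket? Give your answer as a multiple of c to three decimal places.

+0.706c

Invert the composition law: u' = (u − v)/(1 − uv/c²).
u' = (0.767 − 0.133) / (1 − (0.767)(0.133)) = 0.6340/0.8980 = 0.7060.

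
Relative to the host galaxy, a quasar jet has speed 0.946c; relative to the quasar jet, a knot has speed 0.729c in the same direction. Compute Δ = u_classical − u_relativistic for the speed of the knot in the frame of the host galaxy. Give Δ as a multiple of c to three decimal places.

Δ = 0.684c

Galilean: u_cl = 0.729 + 0.946 = 1.6750.
Relativistic: u_rel = (0.729 + 0.946) / (1 + 0.729·0.946) = 1.6750/1.6896 = 0.9913.
Δ = 1.6750 − 0.9913 = 0.6837.
(The classical prediction exceeds c; the relativistic result does not.)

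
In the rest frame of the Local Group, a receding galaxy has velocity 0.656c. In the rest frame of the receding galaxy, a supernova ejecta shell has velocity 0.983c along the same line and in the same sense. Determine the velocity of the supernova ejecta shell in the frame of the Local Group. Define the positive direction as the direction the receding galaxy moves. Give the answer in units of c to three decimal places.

0.996c

With v = 0.656 and u' = 0.983 (in units of c),
u = (u' + v)/(1 + u'v/c²):
u = (0.983 + 0.656) / (1 + 0.983·0.656) = 1.6390/1.6448 = 0.9964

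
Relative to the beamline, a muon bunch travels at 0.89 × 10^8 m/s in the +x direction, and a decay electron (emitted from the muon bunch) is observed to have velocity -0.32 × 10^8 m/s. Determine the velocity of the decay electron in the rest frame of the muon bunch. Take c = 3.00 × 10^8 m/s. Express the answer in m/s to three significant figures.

v = 0.297c, u = -0.107c.
Invert the composition law: u' = (u − v)/(1 − uv/c²).
u' = (-0.107 − 0.297) / (1 − (-0.107)(0.297)) = -0.4033/1.0316 = -0.3910.
u' = -0.3910 × 3.00 × 10^8 m/s.

-1.17 × 10^8 m/s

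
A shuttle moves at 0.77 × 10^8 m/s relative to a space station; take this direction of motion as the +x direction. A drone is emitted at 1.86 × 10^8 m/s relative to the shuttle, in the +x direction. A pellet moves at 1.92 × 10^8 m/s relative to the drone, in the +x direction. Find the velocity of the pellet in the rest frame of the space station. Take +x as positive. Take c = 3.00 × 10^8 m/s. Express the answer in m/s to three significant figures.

Apply u = (u' + v)/(1 + u'v/c²) successively, working outward toward the space station.
(Dividing each given speed by c = 3.00 × 10^8 m/s to work in units of c.)
Start: velocity of the shuttle relative to the space station = 0.2567c.
Compose with the drone (u' = 0.620 in the shuttle frame): u_1 = (0.620 + 0.257) / (1 + 0.620·0.257) = 0.8767/1.1591 = 0.7563.
Compose with the pellet (u' = 0.640 in the drone frame): u_2 = (0.640 + 0.756) / (1 + 0.640·0.756) = 1.3963/1.4840 = 0.9409.
So u = 0.9409 × 3.00 × 10^8 m/s.

2.82 × 10^8 m/s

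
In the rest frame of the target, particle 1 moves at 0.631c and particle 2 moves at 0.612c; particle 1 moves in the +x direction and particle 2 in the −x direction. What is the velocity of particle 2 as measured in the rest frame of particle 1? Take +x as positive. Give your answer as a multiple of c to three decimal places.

-0.897c

β_A = 0.631, β_B = -0.612.
Transform to A's frame with the inverse velocity-addition law: u' = (u − v)/(1 − uv/c²), taking u = β_B and v = β_A.
u' = (-0.612 − 0.631) / (1 − (0.631)(-0.612)) = -1.2430/1.3862 = -0.8967.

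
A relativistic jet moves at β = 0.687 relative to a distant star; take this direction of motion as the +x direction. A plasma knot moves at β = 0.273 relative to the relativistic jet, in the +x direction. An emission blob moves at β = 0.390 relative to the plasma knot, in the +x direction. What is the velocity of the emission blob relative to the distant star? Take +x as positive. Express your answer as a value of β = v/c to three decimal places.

Apply u = (u' + v)/(1 + u'v/c²) successively, working outward toward the distant star.
Start: velocity of the relativistic jet relative to the distant star = 0.6870c.
Compose with the plasma knot (u' = 0.273 in the relativistic jet frame): u_1 = (0.273 + 0.687) / (1 + 0.273·0.687) = 0.9600/1.1876 = 0.8084.
Compose with the emission blob (u' = 0.390 in the plasma knot frame): u_2 = (0.390 + 0.808) / (1 + 0.390·0.808) = 1.1984/1.3153 = 0.9111.

β = 0.911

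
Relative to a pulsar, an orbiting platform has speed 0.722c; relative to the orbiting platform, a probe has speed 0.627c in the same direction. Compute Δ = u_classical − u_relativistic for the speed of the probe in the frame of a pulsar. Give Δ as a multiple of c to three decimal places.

Δ = 0.420c

Galilean: u_cl = 0.627 + 0.722 = 1.3490.
Relativistic: u_rel = (0.627 + 0.722) / (1 + 0.627·0.722) = 1.3490/1.4527 = 0.9286.
Δ = 1.3490 − 0.9286 = 0.4204.
(The classical prediction exceeds c; the relativistic result does not.)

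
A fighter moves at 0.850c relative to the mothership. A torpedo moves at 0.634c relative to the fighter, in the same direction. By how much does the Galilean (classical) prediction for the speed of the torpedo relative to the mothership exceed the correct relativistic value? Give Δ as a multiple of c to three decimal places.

Δ = 0.520c

Galilean: u_cl = 0.634 + 0.850 = 1.4840.
Relativistic: u_rel = (0.634 + 0.850) / (1 + 0.634·0.850) = 1.4840/1.5389 = 0.9643.
Δ = 1.4840 − 0.9643 = 0.5197.
(The classical prediction exceeds c; the relativistic result does not.)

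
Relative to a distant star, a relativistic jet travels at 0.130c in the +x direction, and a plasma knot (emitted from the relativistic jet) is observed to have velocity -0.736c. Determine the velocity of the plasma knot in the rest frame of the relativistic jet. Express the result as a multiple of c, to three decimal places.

-0.790c

Invert the composition law: u' = (u − v)/(1 − uv/c²).
u' = (-0.736 − 0.130) / (1 − (-0.736)(0.130)) = -0.8660/1.0957 = -0.7904.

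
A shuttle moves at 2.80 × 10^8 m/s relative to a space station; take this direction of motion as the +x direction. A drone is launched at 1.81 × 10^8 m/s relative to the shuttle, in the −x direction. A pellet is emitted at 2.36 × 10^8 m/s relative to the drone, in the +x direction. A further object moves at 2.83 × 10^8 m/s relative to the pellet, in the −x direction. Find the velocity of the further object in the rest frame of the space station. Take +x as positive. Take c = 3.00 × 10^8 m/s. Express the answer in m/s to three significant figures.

Apply u = (u' + v)/(1 + u'v/c²) successively, working outward toward the space station.
(Dividing each given speed by c = 3.00 × 10^8 m/s to work in units of c.)
Start: velocity of the shuttle relative to the space station = 0.9333c.
Compose with the drone (u' = -0.603 in the shuttle frame): u_1 = (-0.603 + 0.933) / (1 + (-0.603)·0.933) = 0.3300/0.4369 = 0.7553.
Compose with the pellet (u' = 0.787 in the drone frame): u_2 = (0.787 + 0.755) / (1 + 0.787·0.755) = 1.5420/1.5942 = 0.9673.
Compose with the further object (u' = -0.943 in the pellet frame): u_3 = (-0.943 + 0.967) / (1 + (-0.943)·0.967) = 0.0239/0.0876 = 0.2733.
So u = 0.2733 × 3.00 × 10^8 m/s.

+8.20 × 10^7 m/s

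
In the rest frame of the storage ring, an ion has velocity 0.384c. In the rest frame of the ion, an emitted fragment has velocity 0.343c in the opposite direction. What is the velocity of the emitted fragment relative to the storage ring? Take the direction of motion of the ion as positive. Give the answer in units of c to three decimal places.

+0.047c

With v = 0.384 and u' = -0.343 (in units of c),
u = (u' + v)/(1 + u'v/c²):
u = (-0.343 + 0.384) / (1 + (-0.343)·0.384) = 0.0410/0.8683 = 0.0472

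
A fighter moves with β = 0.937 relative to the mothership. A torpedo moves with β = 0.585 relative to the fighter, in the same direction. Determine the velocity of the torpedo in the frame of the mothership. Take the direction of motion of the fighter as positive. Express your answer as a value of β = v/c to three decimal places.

With v = 0.937 and u' = 0.585 (in units of c),
u = (u' + v)/(1 + u'v/c²):
u = (0.585 + 0.937) / (1 + 0.585·0.937) = 1.5220/1.5481 = 0.9831
(Galilean addition would give +1.522c, exceeding c.)

β = 0.983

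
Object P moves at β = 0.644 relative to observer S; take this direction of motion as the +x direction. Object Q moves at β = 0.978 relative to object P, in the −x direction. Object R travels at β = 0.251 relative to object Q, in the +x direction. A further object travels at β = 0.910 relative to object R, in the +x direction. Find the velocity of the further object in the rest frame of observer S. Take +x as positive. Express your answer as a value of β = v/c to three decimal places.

β = +0.291

Apply u = (u' + v)/(1 + u'v/c²) successively, working outward toward observer S.
Start: velocity of object P relative to observer S = 0.6440c.
Compose with object Q (u' = -0.978 in object P frame): u_1 = (-0.978 + 0.644) / (1 + (-0.978)·0.644) = -0.3340/0.3702 = -0.9023.
Compose with object R (u' = 0.251 in object Q frame): u_2 = (0.251 + (-0.902)) / (1 + 0.251·(-0.902)) = -0.6513/0.7735 = -0.8420.
Compose with the further object (u' = 0.910 in object R frame): u_3 = (0.910 + (-0.842)) / (1 + 0.910·(-0.842)) = 0.0680/0.2338 = 0.2909.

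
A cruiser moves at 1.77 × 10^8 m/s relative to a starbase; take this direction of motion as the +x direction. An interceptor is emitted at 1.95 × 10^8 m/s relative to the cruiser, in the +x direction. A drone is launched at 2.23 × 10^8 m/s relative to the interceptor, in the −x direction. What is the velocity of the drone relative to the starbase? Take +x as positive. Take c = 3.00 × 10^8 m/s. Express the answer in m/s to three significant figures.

Apply u = (u' + v)/(1 + u'v/c²) successively, working outward toward the starbase.
(Dividing each given speed by c = 3.00 × 10^8 m/s to work in units of c.)
Start: velocity of the cruiser relative to the starbase = 0.5900c.
Compose with the interceptor (u' = 0.650 in the cruiser frame): u_1 = (0.650 + 0.590) / (1 + 0.650·0.590) = 1.2400/1.3835 = 0.8963.
Compose with the drone (u' = -0.743 in the interceptor frame): u_2 = (-0.743 + 0.896) / (1 + (-0.743)·0.896) = 0.1529/0.3338 = 0.4582.
So u = 0.4582 × 3.00 × 10^8 m/s.

+1.37 × 10^8 m/s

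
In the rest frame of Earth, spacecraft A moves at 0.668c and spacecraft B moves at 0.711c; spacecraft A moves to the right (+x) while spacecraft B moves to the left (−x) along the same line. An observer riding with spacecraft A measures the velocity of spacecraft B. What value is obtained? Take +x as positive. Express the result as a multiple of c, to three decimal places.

β_A = 0.668, β_B = -0.711.
Transform to A's frame with the inverse velocity-addition law: u' = (u − v)/(1 − uv/c²), taking u = β_B and v = β_A.
u' = (-0.711 − 0.668) / (1 − (0.668)(-0.711)) = -1.3790/1.4749 = -0.9349.

-0.935c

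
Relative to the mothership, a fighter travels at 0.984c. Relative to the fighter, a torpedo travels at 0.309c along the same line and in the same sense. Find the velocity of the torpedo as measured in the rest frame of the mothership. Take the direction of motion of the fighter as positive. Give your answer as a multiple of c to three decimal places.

0.992c

With v = 0.984 and u' = 0.309 (in units of c),
u = (u' + v)/(1 + u'v/c²):
u = (0.309 + 0.984) / (1 + 0.309·0.984) = 1.2930/1.3041 = 0.9915
(Galilean addition would give +1.293c, exceeding c.)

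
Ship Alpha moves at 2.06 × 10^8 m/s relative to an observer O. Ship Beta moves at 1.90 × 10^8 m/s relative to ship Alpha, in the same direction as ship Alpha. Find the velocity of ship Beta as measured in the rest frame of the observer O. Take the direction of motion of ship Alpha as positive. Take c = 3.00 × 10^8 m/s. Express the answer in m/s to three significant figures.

2.76 × 10^8 m/s

In units of c (dividing by 3.00 × 10^8 m/s): v = 0.687, u' = 0.633.
u = (u' + v)/(1 + u'v/c²):
u = (0.633 + 0.687) / (1 + 0.633·0.687) = 1.3200/1.4349 = 0.9199
Converting back: u = 0.9199 × 3.00 × 10^8 m/s.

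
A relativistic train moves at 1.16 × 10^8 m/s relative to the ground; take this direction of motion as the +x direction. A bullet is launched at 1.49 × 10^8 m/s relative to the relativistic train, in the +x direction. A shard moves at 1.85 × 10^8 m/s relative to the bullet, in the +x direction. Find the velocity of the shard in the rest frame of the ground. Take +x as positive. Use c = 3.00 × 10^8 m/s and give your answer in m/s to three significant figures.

Apply u = (u' + v)/(1 + u'v/c²) successively, working outward toward the ground.
(Dividing each given speed by c = 3.00 × 10^8 m/s to work in units of c.)
Start: velocity of the relativistic train relative to the ground = 0.3867c.
Compose with the bullet (u' = 0.497 in the relativistic train frame): u_1 = (0.497 + 0.387) / (1 + 0.497·0.387) = 0.8833/1.1920 = 0.7410.
Compose with the shard (u' = 0.617 in the bullet frame): u_2 = (0.617 + 0.741) / (1 + 0.617·0.741) = 1.3577/1.4570 = 0.9319.
So u = 0.9319 × 3.00 × 10^8 m/s.

2.80 × 10^8 m/s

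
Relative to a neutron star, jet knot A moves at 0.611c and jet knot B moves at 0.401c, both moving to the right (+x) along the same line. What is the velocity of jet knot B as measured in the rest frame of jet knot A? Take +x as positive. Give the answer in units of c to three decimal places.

β_A = 0.611, β_B = 0.401.
Transform to A's frame with the inverse velocity-addition law: u' = (u − v)/(1 − uv/c²), taking u = β_B and v = β_A.
u' = (0.401 − 0.611) / (1 − (0.611)(0.401)) = -0.2100/0.7550 = -0.2781.

-0.278c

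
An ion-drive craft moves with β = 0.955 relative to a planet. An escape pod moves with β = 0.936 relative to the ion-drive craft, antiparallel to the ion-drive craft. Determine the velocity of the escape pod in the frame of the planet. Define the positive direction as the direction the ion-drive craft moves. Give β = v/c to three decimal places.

β = +0.179

With v = 0.955 and u' = -0.936 (in units of c),
u = (u' + v)/(1 + u'v/c²):
u = (-0.936 + 0.955) / (1 + (-0.936)·0.955) = 0.0190/0.1061 = 0.1790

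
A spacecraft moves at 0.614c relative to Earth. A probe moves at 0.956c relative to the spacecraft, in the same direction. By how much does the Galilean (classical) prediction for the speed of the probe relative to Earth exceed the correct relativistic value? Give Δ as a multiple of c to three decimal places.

Δ = 0.581c

Galilean: u_cl = 0.956 + 0.614 = 1.5700.
Relativistic: u_rel = (0.956 + 0.614) / (1 + 0.956·0.614) = 1.5700/1.5870 = 0.9893.
Δ = 1.5700 − 0.9893 = 0.5807.
(The classical prediction exceeds c; the relativistic result does not.)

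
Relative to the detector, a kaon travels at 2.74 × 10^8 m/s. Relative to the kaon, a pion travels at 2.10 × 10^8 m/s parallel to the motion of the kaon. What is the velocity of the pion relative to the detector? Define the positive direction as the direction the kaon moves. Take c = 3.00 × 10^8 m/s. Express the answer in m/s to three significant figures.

2.95 × 10^8 m/s

In units of c (dividing by 3.00 × 10^8 m/s): v = 0.913, u' = 0.700.
u = (u' + v)/(1 + u'v/c²):
u = (0.700 + 0.913) / (1 + 0.700·0.913) = 1.6133/1.6393 = 0.9841
(Galilean addition would give +1.613c, exceeding c.)
Converting back: u = 0.9841 × 3.00 × 10^8 m/s.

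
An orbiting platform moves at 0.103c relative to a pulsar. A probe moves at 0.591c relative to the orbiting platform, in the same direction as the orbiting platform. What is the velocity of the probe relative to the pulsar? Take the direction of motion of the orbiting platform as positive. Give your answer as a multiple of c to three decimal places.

With v = 0.103 and u' = 0.591 (in units of c),
u = (u' + v)/(1 + u'v/c²):
u = (0.591 + 0.103) / (1 + 0.591·0.103) = 0.6940/1.0609 = 0.6542
(Galilean addition would give +0.694c.)

0.654c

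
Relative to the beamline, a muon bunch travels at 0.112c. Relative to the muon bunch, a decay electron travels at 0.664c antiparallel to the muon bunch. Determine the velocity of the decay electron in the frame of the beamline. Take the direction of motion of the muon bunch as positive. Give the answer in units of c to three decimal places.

-0.596c

With v = 0.112 and u' = -0.664 (in units of c),
u = (u' + v)/(1 + u'v/c²):
u = (-0.664 + 0.112) / (1 + (-0.664)·0.112) = -0.5520/0.9256 = -0.5963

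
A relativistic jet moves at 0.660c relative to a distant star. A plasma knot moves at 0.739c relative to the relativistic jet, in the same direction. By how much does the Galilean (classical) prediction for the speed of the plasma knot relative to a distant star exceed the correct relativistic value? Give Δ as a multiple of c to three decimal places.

Galilean: u_cl = 0.739 + 0.660 = 1.3990.
Relativistic: u_rel = (0.739 + 0.660) / (1 + 0.739·0.660) = 1.3990/1.4877 = 0.9404.
Δ = 1.3990 − 0.9404 = 0.4586.
(The classical prediction exceeds c; the relativistic result does not.)

Δ = 0.459c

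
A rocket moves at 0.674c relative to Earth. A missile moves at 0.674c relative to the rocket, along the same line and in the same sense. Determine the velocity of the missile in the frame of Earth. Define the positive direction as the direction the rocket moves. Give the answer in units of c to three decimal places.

With v = 0.674 and u' = 0.674 (in units of c),
u = (u' + v)/(1 + u'v/c²):
u = (0.674 + 0.674) / (1 + 0.674·0.674) = 1.3480/1.4543 = 0.9269

0.927c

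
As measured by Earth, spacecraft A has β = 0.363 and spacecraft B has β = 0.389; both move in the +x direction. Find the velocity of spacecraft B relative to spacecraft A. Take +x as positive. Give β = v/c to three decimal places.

β_A = 0.363, β_B = 0.389.
Transform to A's frame with the inverse velocity-addition law: u' = (u − v)/(1 − uv/c²), taking u = β_B and v = β_A.
u' = (0.389 − 0.363) / (1 − (0.363)(0.389)) = 0.0260/0.8588 = 0.0303.

β = +0.030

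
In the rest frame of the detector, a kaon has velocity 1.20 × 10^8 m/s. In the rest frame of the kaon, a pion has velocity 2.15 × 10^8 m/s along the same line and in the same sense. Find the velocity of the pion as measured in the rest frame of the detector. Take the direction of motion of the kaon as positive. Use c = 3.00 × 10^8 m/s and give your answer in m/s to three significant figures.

In units of c (dividing by 3.00 × 10^8 m/s): v = 0.400, u' = 0.717.
u = (u' + v)/(1 + u'v/c²):
u = (0.717 + 0.400) / (1 + 0.717·0.400) = 1.1167/1.2867 = 0.8679
(Galilean addition would give +1.117c, exceeding c.)
Converting back: u = 0.8679 × 3.00 × 10^8 m/s.

2.60 × 10^8 m/s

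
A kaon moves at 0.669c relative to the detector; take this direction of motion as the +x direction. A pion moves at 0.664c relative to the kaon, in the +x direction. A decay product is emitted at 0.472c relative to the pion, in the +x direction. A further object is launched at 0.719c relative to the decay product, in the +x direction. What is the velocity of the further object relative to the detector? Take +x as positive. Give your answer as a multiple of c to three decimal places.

Apply u = (u' + v)/(1 + u'v/c²) successively, working outward toward the detector.
Start: velocity of the kaon relative to the detector = 0.6690c.
Compose with the pion (u' = 0.664 in the kaon frame): u_1 = (0.664 + 0.669) / (1 + 0.664·0.669) = 1.3330/1.4442 = 0.9230.
Compose with the decay product (u' = 0.472 in the pion frame): u_2 = (0.472 + 0.923) / (1 + 0.472·0.923) = 1.3950/1.4357 = 0.9717.
Compose with the further object (u' = 0.719 in the decay product frame): u_3 = (0.719 + 0.972) / (1 + 0.719·0.972) = 1.6907/1.6986 = 0.9953.

0.995c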